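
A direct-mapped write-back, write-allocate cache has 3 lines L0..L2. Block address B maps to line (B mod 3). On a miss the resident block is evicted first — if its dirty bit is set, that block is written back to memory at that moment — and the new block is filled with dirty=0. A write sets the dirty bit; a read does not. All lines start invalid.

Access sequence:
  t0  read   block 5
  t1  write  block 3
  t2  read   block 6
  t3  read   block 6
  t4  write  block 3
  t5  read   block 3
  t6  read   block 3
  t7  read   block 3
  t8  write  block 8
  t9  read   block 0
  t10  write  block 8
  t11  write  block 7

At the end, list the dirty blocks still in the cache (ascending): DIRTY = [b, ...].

0: R B5 -> L2 miss  d=-]
1: W B3 -> L0 miss  d=D]
2: R B6 -> L0 miss wb->B3  d=-]
3: R B6 -> L0 hit  d=-]
4: W B3 -> L0 miss  d=D]
5: R B3 -> L0 hit  d=D]
6: R B3 -> L0 hit  d=D]
7: R B3 -> L0 hit  d=D]
8: W B8 -> L2 miss  d=D]
9: R B0 -> L0 miss wb->B3  d=-]
10: W B8 -> L2 hit  d=D]
11: W B7 -> L1 miss  d=D]

DIRTY = [7, 8]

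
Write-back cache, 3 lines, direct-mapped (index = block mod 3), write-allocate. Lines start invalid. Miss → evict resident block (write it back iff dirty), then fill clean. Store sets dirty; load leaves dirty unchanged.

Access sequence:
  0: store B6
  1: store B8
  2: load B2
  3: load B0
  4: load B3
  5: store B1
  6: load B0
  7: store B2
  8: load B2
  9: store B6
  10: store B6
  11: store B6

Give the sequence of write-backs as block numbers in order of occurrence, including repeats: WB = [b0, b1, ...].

  0 | W B6 → L0 miss [D]
  1 | W B8 → L2 miss [D]
  2 | R B2 → L2 miss wb→B8 [-]
  3 | R B0 → L0 miss wb→B6 [-]
  4 | R B3 → L0 miss [-]
  5 | W B1 → L1 miss [D]
  6 | R B0 → L0 miss [-]
  7 | W B2 → L2 hit [D]
  8 | R B2 → L2 hit [D]
  9 | W B6 → L0 miss [D]
  10 | W B6 → L0 hit [D]
  11 | W B6 → L0 hit [D]

WB = [8, 6]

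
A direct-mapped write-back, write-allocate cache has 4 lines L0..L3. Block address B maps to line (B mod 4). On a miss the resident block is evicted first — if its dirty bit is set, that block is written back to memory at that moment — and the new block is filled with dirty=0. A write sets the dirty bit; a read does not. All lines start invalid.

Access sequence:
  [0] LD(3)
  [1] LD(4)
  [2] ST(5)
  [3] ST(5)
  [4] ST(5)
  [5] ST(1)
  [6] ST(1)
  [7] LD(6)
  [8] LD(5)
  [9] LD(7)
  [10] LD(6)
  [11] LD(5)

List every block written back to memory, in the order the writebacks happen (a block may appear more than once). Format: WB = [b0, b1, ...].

WB = [5, 1]

  0 | R B3 → L3 miss [-]
  1 | R B4 → L0 miss [-]
  2 | W B5 → L1 miss [D]
  3 | W B5 → L1 hit [D]
  4 | W B5 → L1 hit [D]
  5 | W B1 → L1 miss wb→B5 [D]
  6 | W B1 → L1 hit [D]
  7 | R B6 → L2 miss [-]
  8 | R B5 → L1 miss wb→B1 [-]
  9 | R B7 → L3 miss [-]
  10 | R B6 → L2 hit [-]
  11 | R B5 → L1 hit [-]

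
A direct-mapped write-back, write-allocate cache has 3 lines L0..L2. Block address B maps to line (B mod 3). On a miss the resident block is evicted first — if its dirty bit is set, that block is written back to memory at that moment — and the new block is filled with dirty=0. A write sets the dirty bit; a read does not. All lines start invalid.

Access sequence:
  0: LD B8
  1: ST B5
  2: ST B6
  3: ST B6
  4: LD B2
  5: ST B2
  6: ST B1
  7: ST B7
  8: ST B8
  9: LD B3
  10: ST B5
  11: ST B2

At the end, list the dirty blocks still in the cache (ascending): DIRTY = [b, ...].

DIRTY = [2, 7]

0: R B8 → L2 miss [-]
1: W B5 → L2 miss [D]
2: W B6 → L0 miss [D]
3: W B6 → L0 hit [D]
4: R B2 → L2 miss wb→B5 [-]
5: W B2 → L2 hit [D]
6: W B1 → L1 miss [D]
7: W B7 → L1 miss wb→B1 [D]
8: W B8 → L2 miss wb→B2 [D]
9: R B3 → L0 miss wb→B6 [-]
10: W B5 → L2 miss wb→B8 [D]
11: W B2 → L2 miss wb→B5 [D]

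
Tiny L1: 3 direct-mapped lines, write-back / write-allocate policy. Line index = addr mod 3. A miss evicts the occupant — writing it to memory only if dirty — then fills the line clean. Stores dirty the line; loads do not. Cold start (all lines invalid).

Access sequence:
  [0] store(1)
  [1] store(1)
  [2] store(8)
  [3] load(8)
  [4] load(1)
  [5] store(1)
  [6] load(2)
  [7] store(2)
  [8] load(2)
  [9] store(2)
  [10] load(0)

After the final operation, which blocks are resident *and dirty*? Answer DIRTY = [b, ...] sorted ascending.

DIRTY = [1, 2]

0: W B1 -> L1 miss  d=D]
1: W B1 -> L1 hit  d=D]
2: W B8 -> L2 miss  d=D]
3: R B8 -> L2 hit  d=D]
4: R B1 -> L1 hit  d=D]
5: W B1 -> L1 hit  d=D]
6: R B2 -> L2 miss wb->B8  d=-]
7: W B2 -> L2 hit  d=D]
8: R B2 -> L2 hit  d=D]
9: W B2 -> L2 hit  d=D]
10: R B0 -> L0 miss  d=-]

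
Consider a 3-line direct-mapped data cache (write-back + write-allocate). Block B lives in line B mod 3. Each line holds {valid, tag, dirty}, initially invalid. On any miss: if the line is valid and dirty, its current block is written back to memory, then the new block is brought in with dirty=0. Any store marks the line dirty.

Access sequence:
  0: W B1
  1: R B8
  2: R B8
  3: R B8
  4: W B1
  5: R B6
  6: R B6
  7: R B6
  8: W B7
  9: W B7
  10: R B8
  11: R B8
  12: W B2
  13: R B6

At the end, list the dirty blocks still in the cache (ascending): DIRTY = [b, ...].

DIRTY = [2, 7]

0: W B1 -> L1 miss  d=D]
1: R B8 -> L2 miss  d=-]
2: R B8 -> L2 hit  d=-]
3: R B8 -> L2 hit  d=-]
4: W B1 -> L1 hit  d=D]
5: R B6 -> L0 miss  d=-]
6: R B6 -> L0 hit  d=-]
7: R B6 -> L0 hit  d=-]
8: W B7 -> L1 miss wb->B1  d=D]
9: W B7 -> L1 hit  d=D]
10: R B8 -> L2 hit  d=-]
11: R B8 -> L2 hit  d=-]
12: W B2 -> L2 miss  d=D]
13: R B6 -> L0 hit  d=-]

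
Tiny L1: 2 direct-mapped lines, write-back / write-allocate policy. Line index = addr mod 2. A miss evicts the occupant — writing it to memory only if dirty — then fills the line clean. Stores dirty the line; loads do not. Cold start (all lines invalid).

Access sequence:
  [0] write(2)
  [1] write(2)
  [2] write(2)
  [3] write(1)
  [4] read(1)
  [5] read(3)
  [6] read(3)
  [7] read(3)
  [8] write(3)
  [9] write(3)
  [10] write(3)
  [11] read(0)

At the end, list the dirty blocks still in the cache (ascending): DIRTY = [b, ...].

DIRTY = [3]

  0 | W B2 → L0 miss [D]
  1 | W B2 → L0 hit [D]
  2 | W B2 → L0 hit [D]
  3 | W B1 → L1 miss [D]
  4 | R B1 → L1 hit [D]
  5 | R B3 → L1 miss wb→B1 [-]
  6 | R B3 → L1 hit [-]
  7 | R B3 → L1 hit [-]
  8 | W B3 → L1 hit [D]
  9 | W B3 → L1 hit [D]
  10 | W B3 → L1 hit [D]
  11 | R B0 → L0 miss wb→B2 [-]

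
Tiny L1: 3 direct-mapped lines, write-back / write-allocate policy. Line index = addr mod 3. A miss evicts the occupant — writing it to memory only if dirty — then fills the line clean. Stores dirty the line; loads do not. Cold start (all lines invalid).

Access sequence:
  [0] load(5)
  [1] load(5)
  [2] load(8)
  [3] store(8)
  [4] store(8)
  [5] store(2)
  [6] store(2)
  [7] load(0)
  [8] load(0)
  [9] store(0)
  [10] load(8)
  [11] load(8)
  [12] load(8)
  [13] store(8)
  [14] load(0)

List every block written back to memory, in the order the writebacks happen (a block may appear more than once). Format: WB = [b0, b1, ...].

0: R B5 → L2 miss [-]
1: R B5 → L2 hit [-]
2: R B8 → L2 miss [-]
3: W B8 → L2 hit [D]
4: W B8 → L2 hit [D]
5: W B2 → L2 miss wb→B8 [D]
6: W B2 → L2 hit [D]
7: R B0 → L0 miss [-]
8: R B0 → L0 hit [-]
9: W B0 → L0 hit [D]
10: R B8 → L2 miss wb→B2 [-]
11: R B8 → L2 hit [-]
12: R B8 → L2 hit [-]
13: W B8 → L2 hit [D]
14: R B0 → L0 hit [D]

WB = [8, 2]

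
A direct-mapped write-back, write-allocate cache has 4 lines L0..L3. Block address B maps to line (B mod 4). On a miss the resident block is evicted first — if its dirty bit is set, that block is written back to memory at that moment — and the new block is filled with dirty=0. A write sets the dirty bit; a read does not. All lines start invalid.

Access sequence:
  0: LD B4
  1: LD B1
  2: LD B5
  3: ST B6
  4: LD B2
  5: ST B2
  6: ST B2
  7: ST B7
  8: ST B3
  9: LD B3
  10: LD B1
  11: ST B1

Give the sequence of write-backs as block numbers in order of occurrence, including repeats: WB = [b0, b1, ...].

WB = [6, 7]

  0 | R B4 → L0 miss [-]
  1 | R B1 → L1 miss [-]
  2 | R B5 → L1 miss [-]
  3 | W B6 → L2 miss [D]
  4 | R B2 → L2 miss wb→B6 [-]
  5 | W B2 → L2 hit [D]
  6 | W B2 → L2 hit [D]
  7 | W B7 → L3 miss [D]
  8 | W B3 → L3 miss wb→B7 [D]
  9 | R B3 → L3 hit [D]
  10 | R B1 → L1 miss [-]
  11 | W B1 → L1 hit [D]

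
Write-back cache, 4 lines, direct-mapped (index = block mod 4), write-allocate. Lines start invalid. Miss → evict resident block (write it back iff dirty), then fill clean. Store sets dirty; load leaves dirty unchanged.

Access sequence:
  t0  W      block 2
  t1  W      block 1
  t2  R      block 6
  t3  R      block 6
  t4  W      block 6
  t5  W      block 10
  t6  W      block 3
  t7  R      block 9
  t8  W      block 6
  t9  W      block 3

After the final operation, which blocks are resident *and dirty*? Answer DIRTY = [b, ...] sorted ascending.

0: W B2 -> L2 miss  d=D]
1: W B1 -> L1 miss  d=D]
2: R B6 -> L2 miss wb->B2  d=-]
3: R B6 -> L2 hit  d=-]
4: W B6 -> L2 hit  d=D]
5: W B10 -> L2 miss wb->B6  d=D]
6: W B3 -> L3 miss  d=D]
7: R B9 -> L1 miss wb->B1  d=-]
8: W B6 -> L2 miss wb->B10  d=D]
9: W B3 -> L3 hit  d=D]

DIRTY = [3, 6]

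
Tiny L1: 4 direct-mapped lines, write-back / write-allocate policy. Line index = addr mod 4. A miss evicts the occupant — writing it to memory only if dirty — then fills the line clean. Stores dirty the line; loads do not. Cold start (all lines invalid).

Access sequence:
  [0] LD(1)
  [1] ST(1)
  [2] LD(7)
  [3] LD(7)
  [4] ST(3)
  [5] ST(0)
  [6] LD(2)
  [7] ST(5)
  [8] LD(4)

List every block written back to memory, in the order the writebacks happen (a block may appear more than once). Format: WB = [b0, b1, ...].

  0 | R B1 → L1 miss [-]
  1 | W B1 → L1 hit [D]
  2 | R B7 → L3 miss [-]
  3 | R B7 → L3 hit [-]
  4 | W B3 → L3 miss [D]
  5 | W B0 → L0 miss [D]
  6 | R B2 → L2 miss [-]
  7 | W B5 → L1 miss wb→B1 [D]
  8 | R B4 → L0 miss wb→B0 [-]

WB = [1, 0]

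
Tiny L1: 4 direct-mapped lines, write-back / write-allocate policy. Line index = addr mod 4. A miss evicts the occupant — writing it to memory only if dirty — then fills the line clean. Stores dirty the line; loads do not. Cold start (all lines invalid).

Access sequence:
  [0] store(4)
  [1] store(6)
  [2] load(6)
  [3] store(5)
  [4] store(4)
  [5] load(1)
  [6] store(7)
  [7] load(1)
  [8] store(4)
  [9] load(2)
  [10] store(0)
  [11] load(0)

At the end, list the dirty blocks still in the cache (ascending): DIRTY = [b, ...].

DIRTY = [0, 7]

0: W B4 -> L0 miss  d=D]
1: W B6 -> L2 miss  d=D]
2: R B6 -> L2 hit  d=D]
3: W B5 -> L1 miss  d=D]
4: W B4 -> L0 hit  d=D]
5: R B1 -> L1 miss wb->B5  d=-]
6: W B7 -> L3 miss  d=D]
7: R B1 -> L1 hit  d=-]
8: W B4 -> L0 hit  d=D]
9: R B2 -> L2 miss wb->B6  d=-]
10: W B0 -> L0 miss wb->B4  d=D]
11: R B0 -> L0 hit  d=D]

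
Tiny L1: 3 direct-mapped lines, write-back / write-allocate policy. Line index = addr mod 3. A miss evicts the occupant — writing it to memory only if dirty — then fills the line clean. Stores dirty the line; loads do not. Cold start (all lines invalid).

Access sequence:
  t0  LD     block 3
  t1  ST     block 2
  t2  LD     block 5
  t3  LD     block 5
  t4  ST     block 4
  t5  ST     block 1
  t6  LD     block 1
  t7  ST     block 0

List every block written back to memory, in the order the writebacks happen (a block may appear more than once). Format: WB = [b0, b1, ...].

0: R B3 -> L0 miss  d=-]
1: W B2 -> L2 miss  d=D]
2: R B5 -> L2 miss wb->B2  d=-]
3: R B5 -> L2 hit  d=-]
4: W B4 -> L1 miss  d=D]
5: W B1 -> L1 miss wb->B4  d=D]
6: R B1 -> L1 hit  d=D]
7: W B0 -> L0 miss  d=D]

WB = [2, 4]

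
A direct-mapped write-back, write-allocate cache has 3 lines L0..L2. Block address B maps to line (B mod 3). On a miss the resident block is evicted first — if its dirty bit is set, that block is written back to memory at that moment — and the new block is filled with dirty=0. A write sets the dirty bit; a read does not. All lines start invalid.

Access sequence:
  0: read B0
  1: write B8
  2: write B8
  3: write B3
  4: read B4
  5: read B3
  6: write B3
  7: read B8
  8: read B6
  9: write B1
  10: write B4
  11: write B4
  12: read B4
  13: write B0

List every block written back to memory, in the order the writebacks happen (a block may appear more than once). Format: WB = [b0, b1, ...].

  0 | R B0 → L0 miss [-]
  1 | W B8 → L2 miss [D]
  2 | W B8 → L2 hit [D]
  3 | W B3 → L0 miss [D]
  4 | R B4 → L1 miss [-]
  5 | R B3 → L0 hit [D]
  6 | W B3 → L0 hit [D]
  7 | R B8 → L2 hit [D]
  8 | R B6 → L0 miss wb→B3 [-]
  9 | W B1 → L1 miss [D]
  10 | W B4 → L1 miss wb→B1 [D]
  11 | W B4 → L1 hit [D]
  12 | R B4 → L1 hit [D]
  13 | W B0 → L0 miss [D]

WB = [3, 1]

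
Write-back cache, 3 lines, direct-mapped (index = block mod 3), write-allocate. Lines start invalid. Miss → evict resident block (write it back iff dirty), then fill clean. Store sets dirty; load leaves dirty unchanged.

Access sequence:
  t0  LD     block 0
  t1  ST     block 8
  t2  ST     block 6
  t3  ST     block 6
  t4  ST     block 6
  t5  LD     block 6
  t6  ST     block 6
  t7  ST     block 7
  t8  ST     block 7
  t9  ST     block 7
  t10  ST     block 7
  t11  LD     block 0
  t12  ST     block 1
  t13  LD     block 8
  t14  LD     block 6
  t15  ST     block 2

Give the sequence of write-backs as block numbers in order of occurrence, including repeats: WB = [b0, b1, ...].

0: R B0 -> L0 miss  d=-]
1: W B8 -> L2 miss  d=D]
2: W B6 -> L0 miss  d=D]
3: W B6 -> L0 hit  d=D]
4: W B6 -> L0 hit  d=D]
5: R B6 -> L0 hit  d=D]
6: W B6 -> L0 hit  d=D]
7: W B7 -> L1 miss  d=D]
8: W B7 -> L1 hit  d=D]
9: W B7 -> L1 hit  d=D]
10: W B7 -> L1 hit  d=D]
11: R B0 -> L0 miss wb->B6  d=-]
12: W B1 -> L1 miss wb->B7  d=D]
13: R B8 -> L2 hit  d=D]
14: R B6 -> L0 miss  d=-]
15: W B2 -> L2 miss wb->B8  d=D]

WB = [6, 7, 8]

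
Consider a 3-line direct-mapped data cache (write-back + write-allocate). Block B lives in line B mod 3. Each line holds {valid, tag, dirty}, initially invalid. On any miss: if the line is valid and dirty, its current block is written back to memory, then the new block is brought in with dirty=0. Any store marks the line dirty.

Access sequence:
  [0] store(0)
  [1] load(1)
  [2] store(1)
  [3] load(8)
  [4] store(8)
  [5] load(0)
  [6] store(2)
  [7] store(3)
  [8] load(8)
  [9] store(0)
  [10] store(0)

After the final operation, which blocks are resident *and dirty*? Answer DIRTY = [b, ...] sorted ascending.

DIRTY = [0, 1]

0: W B0 → L0 miss [D]
1: R B1 → L1 miss [-]
2: W B1 → L1 hit [D]
3: R B8 → L2 miss [-]
4: W B8 → L2 hit [D]
5: R B0 → L0 hit [D]
6: W B2 → L2 miss wb→B8 [D]
7: W B3 → L0 miss wb→B0 [D]
8: R B8 → L2 miss wb→B2 [-]
9: W B0 → L0 miss wb→B3 [D]
10: W B0 → L0 hit [D]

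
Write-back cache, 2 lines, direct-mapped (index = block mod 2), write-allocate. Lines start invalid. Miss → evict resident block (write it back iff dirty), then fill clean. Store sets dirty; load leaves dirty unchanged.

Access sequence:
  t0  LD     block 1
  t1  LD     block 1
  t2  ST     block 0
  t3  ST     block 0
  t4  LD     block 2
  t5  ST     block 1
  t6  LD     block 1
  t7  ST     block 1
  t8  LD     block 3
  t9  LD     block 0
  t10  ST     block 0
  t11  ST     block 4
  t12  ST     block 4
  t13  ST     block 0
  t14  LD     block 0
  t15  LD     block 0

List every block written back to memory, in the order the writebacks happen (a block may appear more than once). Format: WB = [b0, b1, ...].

  0 | R B1 → L1 miss [-]
  1 | R B1 → L1 hit [-]
  2 | W B0 → L0 miss [D]
  3 | W B0 → L0 hit [D]
  4 | R B2 → L0 miss wb→B0 [-]
  5 | W B1 → L1 hit [D]
  6 | R B1 → L1 hit [D]
  7 | W B1 → L1 hit [D]
  8 | R B3 → L1 miss wb→B1 [-]
  9 | R B0 → L0 miss [-]
  10 | W B0 → L0 hit [D]
  11 | W B4 → L0 miss wb→B0 [D]
  12 | W B4 → L0 hit [D]
  13 | W B0 → L0 miss wb→B4 [D]
  14 | R B0 → L0 hit [D]
  15 | R B0 → L0 hit [D]

WB = [0, 1, 0, 4]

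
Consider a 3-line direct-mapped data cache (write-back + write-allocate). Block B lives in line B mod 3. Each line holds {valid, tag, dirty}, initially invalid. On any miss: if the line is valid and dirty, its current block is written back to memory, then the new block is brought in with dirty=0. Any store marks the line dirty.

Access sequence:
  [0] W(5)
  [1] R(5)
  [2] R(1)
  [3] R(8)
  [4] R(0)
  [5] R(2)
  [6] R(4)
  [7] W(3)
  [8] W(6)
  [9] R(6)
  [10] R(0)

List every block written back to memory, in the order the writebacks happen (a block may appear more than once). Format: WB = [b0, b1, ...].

0: W B5 -> L2 miss  d=D]
1: R B5 -> L2 hit  d=D]
2: R B1 -> L1 miss  d=-]
3: R B8 -> L2 miss wb->B5  d=-]
4: R B0 -> L0 miss  d=-]
5: R B2 -> L2 miss  d=-]
6: R B4 -> L1 miss  d=-]
7: W B3 -> L0 miss  d=D]
8: W B6 -> L0 miss wb->B3  d=D]
9: R B6 -> L0 hit  d=D]
10: R B0 -> L0 miss wb->B6  d=-]

WB = [5, 3, 6]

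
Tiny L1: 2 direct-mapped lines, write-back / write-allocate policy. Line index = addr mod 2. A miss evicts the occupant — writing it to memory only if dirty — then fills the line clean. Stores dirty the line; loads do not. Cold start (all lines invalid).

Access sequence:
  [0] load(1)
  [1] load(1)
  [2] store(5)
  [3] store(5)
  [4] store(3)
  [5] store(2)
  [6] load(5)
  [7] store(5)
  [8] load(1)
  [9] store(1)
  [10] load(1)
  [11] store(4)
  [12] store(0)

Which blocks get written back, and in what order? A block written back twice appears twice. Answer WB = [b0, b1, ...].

  0 | R B1 → L1 miss [-]
  1 | R B1 → L1 hit [-]
  2 | W B5 → L1 miss [D]
  3 | W B5 → L1 hit [D]
  4 | W B3 → L1 miss wb→B5 [D]
  5 | W B2 → L0 miss [D]
  6 | R B5 → L1 miss wb→B3 [-]
  7 | W B5 → L1 hit [D]
  8 | R B1 → L1 miss wb→B5 [-]
  9 | W B1 → L1 hit [D]
  10 | R B1 → L1 hit [D]
  11 | W B4 → L0 miss wb→B2 [D]
  12 | W B0 → L0 miss wb→B4 [D]

WB = [5, 3, 5, 2, 4]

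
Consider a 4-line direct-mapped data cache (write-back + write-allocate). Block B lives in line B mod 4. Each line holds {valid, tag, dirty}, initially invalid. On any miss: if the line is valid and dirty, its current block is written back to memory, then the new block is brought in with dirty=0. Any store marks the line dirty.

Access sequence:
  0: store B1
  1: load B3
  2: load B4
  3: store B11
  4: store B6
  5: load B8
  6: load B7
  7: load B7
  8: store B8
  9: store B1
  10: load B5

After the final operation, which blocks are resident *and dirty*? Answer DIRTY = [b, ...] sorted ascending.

DIRTY = [6, 8]

0: W B1 → L1 miss [D]
1: R B3 → L3 miss [-]
2: R B4 → L0 miss [-]
3: W B11 → L3 miss [D]
4: W B6 → L2 miss [D]
5: R B8 → L0 miss [-]
6: R B7 → L3 miss wb→B11 [-]
7: R B7 → L3 hit [-]
8: W B8 → L0 hit [D]
9: W B1 → L1 hit [D]
10: R B5 → L1 miss wb→B1 [-]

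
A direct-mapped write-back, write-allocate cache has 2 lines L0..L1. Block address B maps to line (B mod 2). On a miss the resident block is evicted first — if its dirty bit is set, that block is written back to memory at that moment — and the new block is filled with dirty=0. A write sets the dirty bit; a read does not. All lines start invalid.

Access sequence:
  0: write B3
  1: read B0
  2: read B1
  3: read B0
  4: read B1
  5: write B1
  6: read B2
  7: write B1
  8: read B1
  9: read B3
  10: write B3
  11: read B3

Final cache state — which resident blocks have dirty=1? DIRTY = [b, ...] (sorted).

0: W B3 -> L1 miss  d=D]
1: R B0 -> L0 miss  d=-]
2: R B1 -> L1 miss wb->B3  d=-]
3: R B0 -> L0 hit  d=-]
4: R B1 -> L1 hit  d=-]
5: W B1 -> L1 hit  d=D]
6: R B2 -> L0 miss  d=-]
7: W B1 -> L1 hit  d=D]
8: R B1 -> L1 hit  d=D]
9: R B3 -> L1 miss wb->B1  d=-]
10: W B3 -> L1 hit  d=D]
11: R B3 -> L1 hit  d=D]

DIRTY = [3]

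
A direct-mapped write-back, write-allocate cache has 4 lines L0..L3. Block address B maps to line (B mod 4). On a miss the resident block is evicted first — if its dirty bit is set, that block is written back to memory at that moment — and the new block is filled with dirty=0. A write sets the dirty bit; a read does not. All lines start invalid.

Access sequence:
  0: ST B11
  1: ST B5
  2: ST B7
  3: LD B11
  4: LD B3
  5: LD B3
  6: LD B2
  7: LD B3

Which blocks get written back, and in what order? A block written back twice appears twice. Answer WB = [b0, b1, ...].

WB = [11, 7]

  0 | W B11 → L3 miss [D]
  1 | W B5 → L1 miss [D]
  2 | W B7 → L3 miss wb→B11 [D]
  3 | R B11 → L3 miss wb→B7 [-]
  4 | R B3 → L3 miss [-]
  5 | R B3 → L3 hit [-]
  6 | R B2 → L2 miss [-]
  7 | R B3 → L3 hit [-]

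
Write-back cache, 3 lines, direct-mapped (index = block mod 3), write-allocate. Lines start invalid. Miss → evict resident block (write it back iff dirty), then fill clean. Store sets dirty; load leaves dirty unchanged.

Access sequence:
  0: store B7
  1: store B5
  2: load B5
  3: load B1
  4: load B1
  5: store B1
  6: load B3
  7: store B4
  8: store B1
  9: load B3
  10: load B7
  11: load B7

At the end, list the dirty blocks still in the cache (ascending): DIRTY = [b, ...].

DIRTY = [5]

0: W B7 -> L1 miss  d=D]
1: W B5 -> L2 miss  d=D]
2: R B5 -> L2 hit  d=D]
3: R B1 -> L1 miss wb->B7  d=-]
4: R B1 -> L1 hit  d=-]
5: W B1 -> L1 hit  d=D]
6: R B3 -> L0 miss  d=-]
7: W B4 -> L1 miss wb->B1  d=D]
8: W B1 -> L1 miss wb->B4  d=D]
9: R B3 -> L0 hit  d=-]
10: R B7 -> L1 miss wb->B1  d=-]
11: R B7 -> L1 hit  d=-]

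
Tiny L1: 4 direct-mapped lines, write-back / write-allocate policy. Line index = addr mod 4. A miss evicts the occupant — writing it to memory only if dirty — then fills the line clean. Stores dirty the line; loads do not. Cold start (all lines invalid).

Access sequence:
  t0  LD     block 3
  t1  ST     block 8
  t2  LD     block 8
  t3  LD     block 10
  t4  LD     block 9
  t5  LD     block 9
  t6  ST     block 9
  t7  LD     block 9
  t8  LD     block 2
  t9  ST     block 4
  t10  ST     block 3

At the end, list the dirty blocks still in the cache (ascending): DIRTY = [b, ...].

0: R B3 -> L3 miss  d=-]
1: W B8 -> L0 miss  d=D]
2: R B8 -> L0 hit  d=D]
3: R B10 -> L2 miss  d=-]
4: R B9 -> L1 miss  d=-]
5: R B9 -> L1 hit  d=-]
6: W B9 -> L1 hit  d=D]
7: R B9 -> L1 hit  d=D]
8: R B2 -> L2 miss  d=-]
9: W B4 -> L0 miss wb->B8  d=D]
10: W B3 -> L3 hit  d=D]

DIRTY = [3, 4, 9]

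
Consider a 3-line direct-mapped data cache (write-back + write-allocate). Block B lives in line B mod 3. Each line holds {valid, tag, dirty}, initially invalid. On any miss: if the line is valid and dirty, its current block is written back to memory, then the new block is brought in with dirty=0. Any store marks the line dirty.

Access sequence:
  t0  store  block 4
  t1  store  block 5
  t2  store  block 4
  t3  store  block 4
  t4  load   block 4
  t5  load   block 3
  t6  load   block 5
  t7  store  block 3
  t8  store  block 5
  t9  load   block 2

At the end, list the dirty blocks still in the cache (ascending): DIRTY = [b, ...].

DIRTY = [3, 4]

  0 | W B4 → L1 miss [D]
  1 | W B5 → L2 miss [D]
  2 | W B4 → L1 hit [D]
  3 | W B4 → L1 hit [D]
  4 | R B4 → L1 hit [D]
  5 | R B3 → L0 miss [-]
  6 | R B5 → L2 hit [D]
  7 | W B3 → L0 hit [D]
  8 | W B5 → L2 hit [D]
  9 | R B2 → L2 miss wb→B5 [-]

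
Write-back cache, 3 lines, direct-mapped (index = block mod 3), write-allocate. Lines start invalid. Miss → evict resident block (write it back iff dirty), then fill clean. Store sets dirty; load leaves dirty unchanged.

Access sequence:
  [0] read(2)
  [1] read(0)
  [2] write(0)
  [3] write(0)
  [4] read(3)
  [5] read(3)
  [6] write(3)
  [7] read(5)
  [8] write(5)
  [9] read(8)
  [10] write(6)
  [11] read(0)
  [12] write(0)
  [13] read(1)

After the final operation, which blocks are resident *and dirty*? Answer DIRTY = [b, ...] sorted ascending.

DIRTY = [0]

  0 | R B2 → L2 miss [-]
  1 | R B0 → L0 miss [-]
  2 | W B0 → L0 hit [D]
  3 | W B0 → L0 hit [D]
  4 | R B3 → L0 miss wb→B0 [-]
  5 | R B3 → L0 hit [-]
  6 | W B3 → L0 hit [D]
  7 | R B5 → L2 miss [-]
  8 | W B5 → L2 hit [D]
  9 | R B8 → L2 miss wb→B5 [-]
  10 | W B6 → L0 miss wb→B3 [D]
  11 | R B0 → L0 miss wb→B6 [-]
  12 | W B0 → L0 hit [D]
  13 | R B1 → L1 miss [-]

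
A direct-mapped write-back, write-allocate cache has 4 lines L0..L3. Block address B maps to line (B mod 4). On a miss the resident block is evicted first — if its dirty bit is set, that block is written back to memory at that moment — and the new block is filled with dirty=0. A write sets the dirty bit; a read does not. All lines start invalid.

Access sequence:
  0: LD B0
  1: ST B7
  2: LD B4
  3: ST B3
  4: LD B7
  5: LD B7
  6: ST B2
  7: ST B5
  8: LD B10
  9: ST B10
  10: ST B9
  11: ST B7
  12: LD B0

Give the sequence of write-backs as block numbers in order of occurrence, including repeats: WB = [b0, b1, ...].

WB = [7, 3, 2, 5]

  0 | R B0 → L0 miss [-]
  1 | W B7 → L3 miss [D]
  2 | R B4 → L0 miss [-]
  3 | W B3 → L3 miss wb→B7 [D]
  4 | R B7 → L3 miss wb→B3 [-]
  5 | R B7 → L3 hit [-]
  6 | W B2 → L2 miss [D]
  7 | W B5 → L1 miss [D]
  8 | R B10 → L2 miss wb→B2 [-]
  9 | W B10 → L2 hit [D]
  10 | W B9 → L1 miss wb→B5 [D]
  11 | W B7 → L3 hit [D]
  12 | R B0 → L0 miss [-]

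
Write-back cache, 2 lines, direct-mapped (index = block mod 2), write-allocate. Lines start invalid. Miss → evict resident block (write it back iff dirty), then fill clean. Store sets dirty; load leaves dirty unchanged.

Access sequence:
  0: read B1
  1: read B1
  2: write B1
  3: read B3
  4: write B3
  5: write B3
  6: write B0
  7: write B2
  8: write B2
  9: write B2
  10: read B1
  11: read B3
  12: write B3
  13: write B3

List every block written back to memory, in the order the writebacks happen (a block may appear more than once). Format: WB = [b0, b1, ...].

  0 | R B1 → L1 miss [-]
  1 | R B1 → L1 hit [-]
  2 | W B1 → L1 hit [D]
  3 | R B3 → L1 miss wb→B1 [-]
  4 | W B3 → L1 hit [D]
  5 | W B3 → L1 hit [D]
  6 | W B0 → L0 miss [D]
  7 | W B2 → L0 miss wb→B0 [D]
  8 | W B2 → L0 hit [D]
  9 | W B2 → L0 hit [D]
  10 | R B1 → L1 miss wb→B3 [-]
  11 | R B3 → L1 miss [-]
  12 | W B3 → L1 hit [D]
  13 | W B3 → L1 hit [D]

WB = [1, 0, 3]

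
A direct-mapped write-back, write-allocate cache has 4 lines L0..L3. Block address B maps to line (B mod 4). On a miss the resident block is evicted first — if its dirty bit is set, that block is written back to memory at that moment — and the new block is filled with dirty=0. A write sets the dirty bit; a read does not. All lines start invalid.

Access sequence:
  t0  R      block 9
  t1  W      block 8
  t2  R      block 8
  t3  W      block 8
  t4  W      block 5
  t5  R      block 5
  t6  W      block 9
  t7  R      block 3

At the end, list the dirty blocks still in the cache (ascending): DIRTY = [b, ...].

0: R B9 -> L1 miss  d=-]
1: W B8 -> L0 miss  d=D]
2: R B8 -> L0 hit  d=D]
3: W B8 -> L0 hit  d=D]
4: W B5 -> L1 miss  d=D]
5: R B5 -> L1 hit  d=D]
6: W B9 -> L1 miss wb->B5  d=D]
7: R B3 -> L3 miss  d=-]

DIRTY = [8, 9]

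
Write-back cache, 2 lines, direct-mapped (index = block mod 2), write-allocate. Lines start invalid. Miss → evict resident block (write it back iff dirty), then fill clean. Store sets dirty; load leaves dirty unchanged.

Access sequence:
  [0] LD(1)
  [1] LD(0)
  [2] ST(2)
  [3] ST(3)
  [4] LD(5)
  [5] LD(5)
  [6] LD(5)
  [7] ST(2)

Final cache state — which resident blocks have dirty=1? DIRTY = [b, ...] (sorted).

0: R B1 → L1 miss [-]
1: R B0 → L0 miss [-]
2: W B2 → L0 miss [D]
3: W B3 → L1 miss [D]
4: R B5 → L1 miss wb→B3 [-]
5: R B5 → L1 hit [-]
6: R B5 → L1 hit [-]
7: W B2 → L0 hit [D]

DIRTY = [2]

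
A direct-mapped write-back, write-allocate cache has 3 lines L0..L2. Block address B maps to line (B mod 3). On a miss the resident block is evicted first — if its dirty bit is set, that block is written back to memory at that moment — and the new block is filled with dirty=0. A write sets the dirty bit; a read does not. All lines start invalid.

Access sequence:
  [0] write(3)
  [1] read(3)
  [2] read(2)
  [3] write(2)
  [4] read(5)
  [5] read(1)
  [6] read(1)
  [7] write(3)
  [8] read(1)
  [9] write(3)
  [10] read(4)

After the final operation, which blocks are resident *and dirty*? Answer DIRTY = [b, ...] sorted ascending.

DIRTY = [3]

0: W B3 → L0 miss [D]
1: R B3 → L0 hit [D]
2: R B2 → L2 miss [-]
3: W B2 → L2 hit [D]
4: R B5 → L2 miss wb→B2 [-]
5: R B1 → L1 miss [-]
6: R B1 → L1 hit [-]
7: W B3 → L0 hit [D]
8: R B1 → L1 hit [-]
9: W B3 → L0 hit [D]
10: R B4 → L1 miss [-]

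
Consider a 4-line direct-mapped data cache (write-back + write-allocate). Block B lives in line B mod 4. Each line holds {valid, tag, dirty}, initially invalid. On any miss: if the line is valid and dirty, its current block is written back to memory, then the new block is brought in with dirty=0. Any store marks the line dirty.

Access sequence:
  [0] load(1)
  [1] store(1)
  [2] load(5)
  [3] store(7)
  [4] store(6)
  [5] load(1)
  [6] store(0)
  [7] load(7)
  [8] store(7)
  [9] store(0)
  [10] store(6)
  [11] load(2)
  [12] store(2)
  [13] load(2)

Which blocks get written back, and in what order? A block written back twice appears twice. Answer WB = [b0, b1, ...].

WB = [1, 6]

  0 | R B1 → L1 miss [-]
  1 | W B1 → L1 hit [D]
  2 | R B5 → L1 miss wb→B1 [-]
  3 | W B7 → L3 miss [D]
  4 | W B6 → L2 miss [D]
  5 | R B1 → L1 miss [-]
  6 | W B0 → L0 miss [D]
  7 | R B7 → L3 hit [D]
  8 | W B7 → L3 hit [D]
  9 | W B0 → L0 hit [D]
  10 | W B6 → L2 hit [D]
  11 | R B2 → L2 miss wb→B6 [-]
  12 | W B2 → L2 hit [D]
  13 | R B2 → L2 hit [D]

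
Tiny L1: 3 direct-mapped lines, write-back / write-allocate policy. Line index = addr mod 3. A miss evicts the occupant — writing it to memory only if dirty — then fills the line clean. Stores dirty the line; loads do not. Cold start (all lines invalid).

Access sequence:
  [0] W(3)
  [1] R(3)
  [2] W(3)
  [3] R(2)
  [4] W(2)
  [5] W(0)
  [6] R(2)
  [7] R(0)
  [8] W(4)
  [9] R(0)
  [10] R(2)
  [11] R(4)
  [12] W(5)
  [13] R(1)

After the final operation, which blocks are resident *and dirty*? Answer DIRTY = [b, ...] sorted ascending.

  0 | W B3 → L0 miss [D]
  1 | R B3 → L0 hit [D]
  2 | W B3 → L0 hit [D]
  3 | R B2 → L2 miss [-]
  4 | W B2 → L2 hit [D]
  5 | W B0 → L0 miss wb→B3 [D]
  6 | R B2 → L2 hit [D]
  7 | R B0 → L0 hit [D]
  8 | W B4 → L1 miss [D]
  9 | R B0 → L0 hit [D]
  10 | R B2 → L2 hit [D]
  11 | R B4 → L1 hit [D]
  12 | W B5 → L2 miss wb→B2 [D]
  13 | R B1 → L1 miss wb→B4 [-]

DIRTY = [0, 5]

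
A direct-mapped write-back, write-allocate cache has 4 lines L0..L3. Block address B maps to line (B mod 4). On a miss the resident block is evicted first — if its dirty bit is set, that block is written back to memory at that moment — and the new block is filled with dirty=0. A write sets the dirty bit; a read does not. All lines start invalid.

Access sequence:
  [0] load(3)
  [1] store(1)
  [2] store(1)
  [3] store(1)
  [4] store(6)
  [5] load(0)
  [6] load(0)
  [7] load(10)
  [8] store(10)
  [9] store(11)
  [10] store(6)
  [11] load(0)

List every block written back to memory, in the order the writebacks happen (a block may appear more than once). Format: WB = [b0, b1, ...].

  0 | R B3 → L3 miss [-]
  1 | W B1 → L1 miss [D]
  2 | W B1 → L1 hit [D]
  3 | W B1 → L1 hit [D]
  4 | W B6 → L2 miss [D]
  5 | R B0 → L0 miss [-]
  6 | R B0 → L0 hit [-]
  7 | R B10 → L2 miss wb→B6 [-]
  8 | W B10 → L2 hit [D]
  9 | W B11 → L3 miss [D]
  10 | W B6 → L2 miss wb→B10 [D]
  11 | R B0 → L0 hit [-]

WB = [6, 10]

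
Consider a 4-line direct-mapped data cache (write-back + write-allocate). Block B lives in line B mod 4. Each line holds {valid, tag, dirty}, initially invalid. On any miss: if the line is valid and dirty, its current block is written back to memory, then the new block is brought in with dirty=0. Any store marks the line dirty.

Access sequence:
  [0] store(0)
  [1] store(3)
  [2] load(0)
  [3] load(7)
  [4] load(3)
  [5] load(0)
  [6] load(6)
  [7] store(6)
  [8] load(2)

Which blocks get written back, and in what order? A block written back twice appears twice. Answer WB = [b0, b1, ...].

0: W B0 -> L0 miss  d=D]
1: W B3 -> L3 miss  d=D]
2: R B0 -> L0 hit  d=D]
3: R B7 -> L3 miss wb->B3  d=-]
4: R B3 -> L3 miss  d=-]
5: R B0 -> L0 hit  d=D]
6: R B6 -> L2 miss  d=-]
7: W B6 -> L2 hit  d=D]
8: R B2 -> L2 miss wb->B6  d=-]

WB = [3, 6]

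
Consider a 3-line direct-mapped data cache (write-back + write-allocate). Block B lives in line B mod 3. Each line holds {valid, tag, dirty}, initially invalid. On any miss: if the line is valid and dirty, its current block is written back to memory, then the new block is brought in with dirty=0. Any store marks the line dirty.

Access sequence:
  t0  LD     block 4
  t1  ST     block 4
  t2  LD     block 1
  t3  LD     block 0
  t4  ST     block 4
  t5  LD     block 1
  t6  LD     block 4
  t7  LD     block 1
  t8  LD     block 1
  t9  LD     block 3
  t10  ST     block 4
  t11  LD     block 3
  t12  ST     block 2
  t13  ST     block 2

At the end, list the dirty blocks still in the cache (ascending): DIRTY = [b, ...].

  0 | R B4 → L1 miss [-]
  1 | W B4 → L1 hit [D]
  2 | R B1 → L1 miss wb→B4 [-]
  3 | R B0 → L0 miss [-]
  4 | W B4 → L1 miss [D]
  5 | R B1 → L1 miss wb→B4 [-]
  6 | R B4 → L1 miss [-]
  7 | R B1 → L1 miss [-]
  8 | R B1 → L1 hit [-]
  9 | R B3 → L0 miss [-]
  10 | W B4 → L1 miss [D]
  11 | R B3 → L0 hit [-]
  12 | W B2 → L2 miss [D]
  13 | W B2 → L2 hit [D]

DIRTY = [2, 4]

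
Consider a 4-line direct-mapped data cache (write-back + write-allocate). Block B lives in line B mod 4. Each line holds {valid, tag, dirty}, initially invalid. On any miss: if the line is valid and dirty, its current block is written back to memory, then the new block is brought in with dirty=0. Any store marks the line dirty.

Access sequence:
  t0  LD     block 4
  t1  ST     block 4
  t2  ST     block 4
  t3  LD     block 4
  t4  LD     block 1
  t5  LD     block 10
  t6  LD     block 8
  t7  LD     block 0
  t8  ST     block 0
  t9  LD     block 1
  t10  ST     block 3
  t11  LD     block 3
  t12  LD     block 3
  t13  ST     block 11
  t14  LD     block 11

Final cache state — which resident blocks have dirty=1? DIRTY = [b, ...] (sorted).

0: R B4 → L0 miss [-]
1: W B4 → L0 hit [D]
2: W B4 → L0 hit [D]
3: R B4 → L0 hit [D]
4: R B1 → L1 miss [-]
5: R B10 → L2 miss [-]
6: R B8 → L0 miss wb→B4 [-]
7: R B0 → L0 miss [-]
8: W B0 → L0 hit [D]
9: R B1 → L1 hit [-]
10: W B3 → L3 miss [D]
11: R B3 → L3 hit [D]
12: R B3 → L3 hit [D]
13: W B11 → L3 miss wb→B3 [D]
14: R B11 → L3 hit [D]

DIRTY = [0, 11]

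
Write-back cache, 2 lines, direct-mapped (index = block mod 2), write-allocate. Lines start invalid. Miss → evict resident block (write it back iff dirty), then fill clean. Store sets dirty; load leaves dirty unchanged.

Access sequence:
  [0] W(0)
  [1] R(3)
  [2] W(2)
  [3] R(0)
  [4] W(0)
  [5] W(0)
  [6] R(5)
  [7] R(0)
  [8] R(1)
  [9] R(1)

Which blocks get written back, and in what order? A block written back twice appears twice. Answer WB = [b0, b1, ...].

WB = [0, 2]

  0 | W B0 → L0 miss [D]
  1 | R B3 → L1 miss [-]
  2 | W B2 → L0 miss wb→B0 [D]
  3 | R B0 → L0 miss wb→B2 [-]
  4 | W B0 → L0 hit [D]
  5 | W B0 → L0 hit [D]
  6 | R B5 → L1 miss [-]
  7 | R B0 → L0 hit [D]
  8 | R B1 → L1 miss [-]
  9 | R B1 → L1 hit [-]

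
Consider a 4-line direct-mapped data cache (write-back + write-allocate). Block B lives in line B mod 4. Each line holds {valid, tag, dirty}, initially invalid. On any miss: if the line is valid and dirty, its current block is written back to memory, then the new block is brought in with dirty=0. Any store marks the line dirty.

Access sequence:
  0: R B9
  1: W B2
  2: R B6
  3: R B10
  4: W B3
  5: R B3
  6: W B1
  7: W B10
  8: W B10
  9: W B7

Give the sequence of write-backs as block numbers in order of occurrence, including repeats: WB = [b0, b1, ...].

0: R B9 → L1 miss [-]
1: W B2 → L2 miss [D]
2: R B6 → L2 miss wb→B2 [-]
3: R B10 → L2 miss [-]
4: W B3 → L3 miss [D]
5: R B3 → L3 hit [D]
6: W B1 → L1 miss [D]
7: W B10 → L2 hit [D]
8: W B10 → L2 hit [D]
9: W B7 → L3 miss wb→B3 [D]

WB = [2, 3]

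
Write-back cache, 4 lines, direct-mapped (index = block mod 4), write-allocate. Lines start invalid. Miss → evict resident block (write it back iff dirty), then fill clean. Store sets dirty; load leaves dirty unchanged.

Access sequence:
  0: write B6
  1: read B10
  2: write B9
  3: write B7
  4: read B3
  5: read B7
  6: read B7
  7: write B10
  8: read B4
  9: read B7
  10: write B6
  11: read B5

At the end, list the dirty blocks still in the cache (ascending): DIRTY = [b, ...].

0: W B6 → L2 miss [D]
1: R B10 → L2 miss wb→B6 [-]
2: W B9 → L1 miss [D]
3: W B7 → L3 miss [D]
4: R B3 → L3 miss wb→B7 [-]
5: R B7 → L3 miss [-]
6: R B7 → L3 hit [-]
7: W B10 → L2 hit [D]
8: R B4 → L0 miss [-]
9: R B7 → L3 hit [-]
10: W B6 → L2 miss wb→B10 [D]
11: R B5 → L1 miss wb→B9 [-]

DIRTY = [6]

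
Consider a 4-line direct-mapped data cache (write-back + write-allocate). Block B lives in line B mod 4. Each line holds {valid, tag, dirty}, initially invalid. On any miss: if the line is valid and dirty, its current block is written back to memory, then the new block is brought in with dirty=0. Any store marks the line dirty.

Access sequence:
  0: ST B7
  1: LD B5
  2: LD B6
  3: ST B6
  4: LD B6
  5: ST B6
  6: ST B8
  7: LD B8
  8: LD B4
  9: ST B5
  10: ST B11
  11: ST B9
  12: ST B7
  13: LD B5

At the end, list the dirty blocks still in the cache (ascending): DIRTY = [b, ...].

0: W B7 -> L3 miss  d=D]
1: R B5 -> L1 miss  d=-]
2: R B6 -> L2 miss  d=-]
3: W B6 -> L2 hit  d=D]
4: R B6 -> L2 hit  d=D]
5: W B6 -> L2 hit  d=D]
6: W B8 -> L0 miss  d=D]
7: R B8 -> L0 hit  d=D]
8: R B4 -> L0 miss wb->B8  d=-]
9: W B5 -> L1 hit  d=D]
10: W B11 -> L3 miss wb->B7  d=D]
11: W B9 -> L1 miss wb->B5  d=D]
12: W B7 -> L3 miss wb->B11  d=D]
13: R B5 -> L1 miss wb->B9  d=-]

DIRTY = [6, 7]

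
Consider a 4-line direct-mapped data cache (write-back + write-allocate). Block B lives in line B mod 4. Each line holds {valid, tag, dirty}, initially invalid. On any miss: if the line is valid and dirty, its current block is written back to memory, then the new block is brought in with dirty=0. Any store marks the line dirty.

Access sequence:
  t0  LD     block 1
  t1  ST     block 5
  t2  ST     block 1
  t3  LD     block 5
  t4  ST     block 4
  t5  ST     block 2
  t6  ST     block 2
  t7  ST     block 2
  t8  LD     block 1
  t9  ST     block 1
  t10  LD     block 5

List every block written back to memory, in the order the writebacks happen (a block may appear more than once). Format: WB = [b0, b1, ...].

  0 | R B1 → L1 miss [-]
  1 | W B5 → L1 miss [D]
  2 | W B1 → L1 miss wb→B5 [D]
  3 | R B5 → L1 miss wb→B1 [-]
  4 | W B4 → L0 miss [D]
  5 | W B2 → L2 miss [D]
  6 | W B2 → L2 hit [D]
  7 | W B2 → L2 hit [D]
  8 | R B1 → L1 miss [-]
  9 | W B1 → L1 hit [D]
  10 | R B5 → L1 miss wb→B1 [-]

WB = [5, 1, 1]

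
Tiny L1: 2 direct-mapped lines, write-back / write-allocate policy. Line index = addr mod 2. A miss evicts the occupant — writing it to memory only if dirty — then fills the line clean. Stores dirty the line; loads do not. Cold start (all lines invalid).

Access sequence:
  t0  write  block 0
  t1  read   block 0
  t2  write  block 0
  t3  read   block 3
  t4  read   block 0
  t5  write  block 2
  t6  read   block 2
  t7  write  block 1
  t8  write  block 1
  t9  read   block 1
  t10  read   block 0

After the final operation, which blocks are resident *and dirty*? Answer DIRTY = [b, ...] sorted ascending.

0: W B0 -> L0 miss  d=D]
1: R B0 -> L0 hit  d=D]
2: W B0 -> L0 hit  d=D]
3: R B3 -> L1 miss  d=-]
4: R B0 -> L0 hit  d=D]
5: W B2 -> L0 miss wb->B0  d=D]
6: R B2 -> L0 hit  d=D]
7: W B1 -> L1 miss  d=D]
8: W B1 -> L1 hit  d=D]
9: R B1 -> L1 hit  d=D]
10: R B0 -> L0 miss wb->B2  d=-]

DIRTY = [1]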